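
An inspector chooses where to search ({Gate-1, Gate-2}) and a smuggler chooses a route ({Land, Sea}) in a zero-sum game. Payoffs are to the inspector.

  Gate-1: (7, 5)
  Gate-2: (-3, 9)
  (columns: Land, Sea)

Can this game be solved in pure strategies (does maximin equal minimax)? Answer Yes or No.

Row minima: Gate-1 → 5, Gate-2 → -3; maximin = 5.
Column maxima: Land → 7, Sea → 9; minimax = 7.
5 ≠ 7, so no pure-strategy equilibrium exists.

No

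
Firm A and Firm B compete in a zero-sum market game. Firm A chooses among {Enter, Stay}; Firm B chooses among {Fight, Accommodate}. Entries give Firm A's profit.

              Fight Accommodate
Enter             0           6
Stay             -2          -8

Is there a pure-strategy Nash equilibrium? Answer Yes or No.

Row minima: Enter → 0, Stay → -8; maximin = 0.
Column maxima: Fight → 0, Accommodate → 6; minimax = 0.
maximin = minimax = 0, so a saddle point exists.

Yes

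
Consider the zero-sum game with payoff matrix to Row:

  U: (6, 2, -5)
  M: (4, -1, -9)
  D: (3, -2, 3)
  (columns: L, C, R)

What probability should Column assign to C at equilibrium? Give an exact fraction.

Row minima: U → -5, M → -9, D → -2; maximin = -2.
Column maxima: L → 6, C → 2, R → 3; minimax = 2.
-2 ≠ 2, so there is no saddle point; optimal play is mixed.
M is strictly dominated by U, so Row never plays it.
L is strictly dominated by C (it gives Row strictly more in every row), so Column never plays it.
On the remaining 2×2 (U, D vs C, R):
Let Row play U with probability p. Expected payoff against C: 2p + (-2)(1−p) = 4p − 2; against R: (-5)p + 3(1−p) = −8p + 3.
Setting these equal: 4p − 2 = −8p + 3 ⇒ 12p = 5 ⇒ p = 5/12, and the value is (4)·(5/12) − 2 = -1/3.
For Column: with q = P(C), equating U's and D's payoffs gives 7q − 5 = −5q + 3 ⇒ q = 2/3.

2/3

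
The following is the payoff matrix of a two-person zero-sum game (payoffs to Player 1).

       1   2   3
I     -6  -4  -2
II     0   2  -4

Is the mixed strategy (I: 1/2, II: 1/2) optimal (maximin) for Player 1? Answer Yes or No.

Yes

Against 1 this mix gives (1/2)·(-6) + (1/2)·0 = -3.
Against 2 this mix gives (1/2)·(-4) + (1/2)·2 = -1.
Against 3 this mix gives (1/2)·(-2) + (1/2)·(-4) = -3.
All of Player 2's active replies (1, 3) yield -3, and no column does worse for Player 1. The mix makes Player 2 indifferent and guarantees -3, so it is optimal.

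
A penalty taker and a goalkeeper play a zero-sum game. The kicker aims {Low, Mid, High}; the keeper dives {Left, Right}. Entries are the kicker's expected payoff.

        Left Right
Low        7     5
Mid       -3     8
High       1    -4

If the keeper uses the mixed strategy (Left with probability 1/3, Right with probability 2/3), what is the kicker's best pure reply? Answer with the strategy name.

Expected payoff of Low: (1/3)·7 + (2/3)·5 = 17/3.
Expected payoff of Mid: (1/3)·(-3) + (2/3)·8 = 13/3.
Expected payoff of High: (1/3)·1 + (2/3)·(-4) = -7/3.
The largest is 17/3, so the kicker's best response is Low.

Low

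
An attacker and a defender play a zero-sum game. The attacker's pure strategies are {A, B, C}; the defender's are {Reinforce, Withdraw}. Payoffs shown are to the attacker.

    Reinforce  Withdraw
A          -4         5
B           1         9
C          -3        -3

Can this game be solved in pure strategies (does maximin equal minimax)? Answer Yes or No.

Yes

Row minima: A → -4, B → 1, C → -3; maximin = 1.
Column maxima: Reinforce → 1, Withdraw → 9; minimax = 1.
maximin = minimax = 1, so a saddle point exists.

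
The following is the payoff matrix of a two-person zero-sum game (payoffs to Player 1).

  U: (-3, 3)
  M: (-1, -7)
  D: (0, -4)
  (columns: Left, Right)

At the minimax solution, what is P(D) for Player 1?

3/5

Row minima: U → -3, M → -7, D → -4; maximin = -3.
Column maxima: Left → 0, Right → 3; minimax = 0.
-3 ≠ 0, so there is no saddle point; optimal play is mixed.
M is strictly dominated by D, so Player 1 never plays it.
On the remaining 2×2 (U, D vs Left, Right):
Let Player 1 play U with probability p. Expected payoff against Left: (-3)p + 0(1−p) = −3p; against Right: 3p + (-4)(1−p) = 7p − 4.
Setting these equal: −3p = 7p − 4 ⇒ −10p = -4 ⇒ p = 2/5, and the value is (-3)·(2/5) = -6/5.
For Player 2: with q = P(Left), equating U's and D's payoffs gives −6q + 3 = 4q − 4 ⇒ q = 7/10.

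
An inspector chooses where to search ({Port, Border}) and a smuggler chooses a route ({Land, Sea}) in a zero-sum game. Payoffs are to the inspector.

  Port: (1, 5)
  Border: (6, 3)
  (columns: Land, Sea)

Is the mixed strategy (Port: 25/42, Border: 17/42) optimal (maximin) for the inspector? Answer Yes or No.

No

Against Land this mix gives (25/42)·1 + (17/42)·6 = 127/42.
Against Sea this mix gives (25/42)·5 + (17/42)·3 = 88/21.
The smuggler will play Land, holding the inspector to 127/42. Shifting weight toward the row that does better against Land would raise this floor (the equalizing mix achieves 27/7 against both Land and Sea), so the proposed strategy is not optimal.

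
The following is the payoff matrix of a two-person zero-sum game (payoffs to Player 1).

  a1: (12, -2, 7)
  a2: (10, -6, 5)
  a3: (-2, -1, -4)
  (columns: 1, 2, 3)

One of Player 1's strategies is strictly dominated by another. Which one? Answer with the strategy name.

a2

a1 gives a strictly higher payoff than a2 against every column: 12 > 10, -2 > -6, 7 > 5.
So a2 is strictly dominated and Player 1 never plays it.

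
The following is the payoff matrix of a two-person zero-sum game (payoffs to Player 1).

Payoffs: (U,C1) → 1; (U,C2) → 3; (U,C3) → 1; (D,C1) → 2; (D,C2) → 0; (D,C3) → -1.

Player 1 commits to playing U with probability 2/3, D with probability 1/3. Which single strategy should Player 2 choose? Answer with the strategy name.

If Player 2 plays C1, Player 1's expected payoff is (2/3)·1 + (1/3)·2 = 4/3.
If Player 2 plays C2, Player 1's expected payoff is (2/3)·3 + (1/3)·0 = 2.
If Player 2 plays C3, Player 1's expected payoff is (2/3)·1 + (1/3)·(-1) = 1/3.
Player 2 minimizes Player 1's payoff; the smallest is 1/3, so the best response is C3.

C3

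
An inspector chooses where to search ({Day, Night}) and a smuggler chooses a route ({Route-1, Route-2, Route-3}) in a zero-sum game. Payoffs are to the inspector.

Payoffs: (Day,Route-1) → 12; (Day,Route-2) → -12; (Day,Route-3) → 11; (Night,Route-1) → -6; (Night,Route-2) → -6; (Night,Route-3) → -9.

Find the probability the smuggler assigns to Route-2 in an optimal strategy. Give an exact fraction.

10/13

Row minima: Day → -12, Night → -9; maximin = -9.
Column maxima: Route-1 → 12, Route-2 → -6, Route-3 → 11; minimax = -6.
-9 ≠ -6, so there is no saddle point; optimal play is mixed.
Route-1 is strictly dominated by Route-3 (it gives the inspector strictly more in every row), so the smuggler never plays it.
On the remaining 2×2 (Day, Night vs Route-2, Route-3):
Let the inspector play Day with probability p. Expected payoff against Route-2: (-12)p + (-6)(1−p) = −6p − 6; against Route-3: 11p + (-9)(1−p) = 20p − 9.
Setting these equal: −6p − 6 = 20p − 9 ⇒ −26p = -3 ⇒ p = 3/26, and the value is (-6)·(3/26) − 6 = -87/13.
For the smuggler: with q = P(Route-2), equating Day's and Night's payoffs gives −23q + 11 = 3q − 9 ⇒ q = 10/13.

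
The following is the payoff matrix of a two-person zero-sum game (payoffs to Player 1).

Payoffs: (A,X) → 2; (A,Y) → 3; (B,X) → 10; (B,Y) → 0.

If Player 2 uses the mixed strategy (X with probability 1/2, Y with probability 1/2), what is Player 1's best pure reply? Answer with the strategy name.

B

Expected payoff of A: (1/2)·2 + (1/2)·3 = 5/2.
Expected payoff of B: (1/2)·10 + (1/2)·0 = 5.
The largest is 5, so Player 1's best response is B.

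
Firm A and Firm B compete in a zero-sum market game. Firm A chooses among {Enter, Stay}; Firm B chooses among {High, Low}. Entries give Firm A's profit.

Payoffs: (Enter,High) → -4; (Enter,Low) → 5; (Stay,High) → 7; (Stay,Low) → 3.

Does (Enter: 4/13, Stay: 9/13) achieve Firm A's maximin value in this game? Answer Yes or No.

Against High this mix gives (4/13)·(-4) + (9/13)·7 = 47/13.
Against Low this mix gives (4/13)·5 + (9/13)·3 = 47/13.
All of Firm B's active replies (High, Low) yield 47/13, and no column does worse for Firm A. The mix makes Firm B indifferent and guarantees 47/13, so it is optimal.

Yes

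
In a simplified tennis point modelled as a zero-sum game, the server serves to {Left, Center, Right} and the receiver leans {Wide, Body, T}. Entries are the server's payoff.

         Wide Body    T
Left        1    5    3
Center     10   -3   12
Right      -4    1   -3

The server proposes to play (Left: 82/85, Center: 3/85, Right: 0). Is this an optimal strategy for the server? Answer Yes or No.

Against Wide this mix gives (82/85)·1 + (3/85)·10 = 112/85.
Against Body this mix gives (82/85)·5 + (3/85)·(-3) = 401/85.
Against T this mix gives (82/85)·3 + (3/85)·12 = 282/85.
The receiver will play Wide, holding the server to 112/85. Shifting weight toward the row that does better against Wide would raise this floor (the equalizing mix achieves 53/17 against both Wide and Body), so the proposed strategy is not optimal.

No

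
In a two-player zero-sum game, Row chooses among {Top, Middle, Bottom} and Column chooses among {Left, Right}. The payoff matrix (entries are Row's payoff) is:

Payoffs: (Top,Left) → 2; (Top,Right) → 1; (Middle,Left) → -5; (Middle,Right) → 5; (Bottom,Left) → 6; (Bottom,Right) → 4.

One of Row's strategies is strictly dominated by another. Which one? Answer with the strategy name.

Top

Bottom gives a strictly higher payoff than Top against every column: 6 > 2, 4 > 1.
So Top is strictly dominated and Row never plays it.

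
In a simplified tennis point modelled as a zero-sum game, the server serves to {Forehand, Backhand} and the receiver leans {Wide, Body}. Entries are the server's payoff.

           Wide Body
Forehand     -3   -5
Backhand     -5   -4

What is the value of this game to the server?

-13/3

Row minima: Forehand → -5, Backhand → -5; maximin = -5.
Column maxima: Wide → -3, Body → -4; minimax = -4.
-5 ≠ -4, so there is no saddle point; optimal play is mixed.
Let the server play Forehand with probability p. Expected payoff against Wide: (-3)p + (-5)(1−p) = 2p − 5; against Body: (-5)p + (-4)(1−p) = −p − 4.
Setting these equal: 2p − 5 = −p − 4 ⇒ 3p = 1 ⇒ p = 1/3, and the value is (2)·(1/3) − 5 = -13/3.
For the receiver: with q = P(Wide), equating Forehand's and Backhand's payoffs gives 2q − 5 = −q − 4 ⇒ q = 1/3.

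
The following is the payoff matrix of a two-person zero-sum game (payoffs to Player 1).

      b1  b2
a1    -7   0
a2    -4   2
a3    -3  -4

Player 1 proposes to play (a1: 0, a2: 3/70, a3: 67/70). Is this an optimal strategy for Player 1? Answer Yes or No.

No

Against b1 this mix gives (3/70)·(-4) + (67/70)·(-3) = -213/70.
Against b2 this mix gives (3/70)·2 + (67/70)·(-4) = -131/35.
Player 2 will play b2, holding Player 1 to -131/35. Shifting weight toward the row that does better against b2 would raise this floor (the equalizing mix achieves -22/7 against both b2 and b1), so the proposed strategy is not optimal.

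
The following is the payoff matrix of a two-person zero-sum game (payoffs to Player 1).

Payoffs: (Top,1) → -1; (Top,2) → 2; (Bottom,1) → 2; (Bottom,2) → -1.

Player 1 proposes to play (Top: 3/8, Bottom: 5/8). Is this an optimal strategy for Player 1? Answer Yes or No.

Against 1 this mix gives (3/8)·(-1) + (5/8)·2 = 7/8.
Against 2 this mix gives (3/8)·2 + (5/8)·(-1) = 1/8.
Player 2 will play 2, holding Player 1 to 1/8. Shifting weight toward the row that does better against 2 would raise this floor (the equalizing mix achieves 1/2 against both 2 and 1), so the proposed strategy is not optimal.

No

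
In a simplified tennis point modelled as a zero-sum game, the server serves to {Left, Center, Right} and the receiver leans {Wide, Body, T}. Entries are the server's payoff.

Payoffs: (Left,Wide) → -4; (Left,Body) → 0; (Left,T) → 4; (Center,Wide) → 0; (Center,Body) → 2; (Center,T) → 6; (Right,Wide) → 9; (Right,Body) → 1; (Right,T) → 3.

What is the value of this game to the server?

9/5

Row minima: Left → -4, Center → 0, Right → 1; maximin = 1.
Column maxima: Wide → 9, Body → 2, T → 6; minimax = 2.
1 ≠ 2, so there is no saddle point; optimal play is mixed.
Left is strictly dominated by Center, so the server never plays it.
T is strictly dominated by Body (it gives the server strictly more in every row), so the receiver never plays it.
On the remaining 2×2 (Center, Right vs Wide, Body):
Let the server play Center with probability p. Expected payoff against Wide: 0p + 9(1−p) = −9p + 9; against Body: 2p + 1(1−p) = p + 1.
Setting these equal: −9p + 9 = p + 1 ⇒ −10p = -8 ⇒ p = 4/5, and the value is (-9)·(4/5) + 9 = 9/5.
For the receiver: with q = P(Wide), equating Center's and Right's payoffs gives −2q + 2 = 8q + 1 ⇒ q = 1/10.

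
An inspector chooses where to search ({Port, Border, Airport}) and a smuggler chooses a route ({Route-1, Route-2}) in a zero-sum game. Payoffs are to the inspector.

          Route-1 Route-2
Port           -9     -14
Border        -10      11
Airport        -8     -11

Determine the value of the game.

-33/4

Row minima: Port → -14, Border → -10, Airport → -11; maximin = -10.
Column maxima: Route-1 → -8, Route-2 → 11; minimax = -8.
-10 ≠ -8, so there is no saddle point; optimal play is mixed.
Port is strictly dominated by Airport, so the inspector never plays it.
On the remaining 2×2 (Border, Airport vs Route-1, Route-2):
Let the inspector play Border with probability p. Expected payoff against Route-1: (-10)p + (-8)(1−p) = −2p − 8; against Route-2: 11p + (-11)(1−p) = 22p − 11.
Setting these equal: −2p − 8 = 22p − 11 ⇒ −24p = -3 ⇒ p = 1/8, and the value is (-2)·(1/8) − 8 = -33/4.
For the smuggler: with q = P(Route-1), equating Border's and Airport's payoffs gives −21q + 11 = 3q − 11 ⇒ q = 11/12.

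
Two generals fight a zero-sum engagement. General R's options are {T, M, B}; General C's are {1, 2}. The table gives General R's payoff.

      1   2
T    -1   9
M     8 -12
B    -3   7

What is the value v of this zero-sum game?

Row minima: T → -1, M → -12, B → -3; maximin = -1.
Column maxima: 1 → 8, 2 → 9; minimax = 8.
-1 ≠ 8, so there is no saddle point; optimal play is mixed.
B is strictly dominated by T, so General R never plays it.
On the remaining 2×2 (T, M vs 1, 2):
Let General R play T with probability p. Expected payoff against 1: (-1)p + 8(1−p) = −9p + 8; against 2: 9p + (-12)(1−p) = 21p − 12.
Setting these equal: −9p + 8 = 21p − 12 ⇒ −30p = -20 ⇒ p = 2/3, and the value is (-9)·(2/3) + 8 = 2.
For General C: with q = P(1), equating T's and M's payoffs gives −10q + 9 = 20q − 12 ⇒ q = 7/10.

2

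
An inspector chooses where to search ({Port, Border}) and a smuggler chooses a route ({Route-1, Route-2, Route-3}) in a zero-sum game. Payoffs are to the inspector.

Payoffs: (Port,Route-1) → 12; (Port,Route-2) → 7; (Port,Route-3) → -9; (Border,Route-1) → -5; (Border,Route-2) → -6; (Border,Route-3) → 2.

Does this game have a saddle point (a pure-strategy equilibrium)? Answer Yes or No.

Row minima: Port → -9, Border → -6; maximin = -6.
Column maxima: Route-1 → 12, Route-2 → 7, Route-3 → 2; minimax = 2.
-6 ≠ 2, so no pure-strategy equilibrium exists.

No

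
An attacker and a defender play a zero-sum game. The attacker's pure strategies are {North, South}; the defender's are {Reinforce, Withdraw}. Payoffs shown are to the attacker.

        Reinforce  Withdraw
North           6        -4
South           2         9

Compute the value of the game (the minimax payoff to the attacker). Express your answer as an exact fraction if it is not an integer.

62/17

Row minima: North → -4, South → 2; maximin = 2.
Column maxima: Reinforce → 6, Withdraw → 9; minimax = 6.
2 ≠ 6, so there is no saddle point; optimal play is mixed.
Let the attacker play North with probability p. Expected payoff against Reinforce: 6p + 2(1−p) = 4p + 2; against Withdraw: (-4)p + 9(1−p) = −13p + 9.
Setting these equal: 4p + 2 = −13p + 9 ⇒ 17p = 7 ⇒ p = 7/17, and the value is (4)·(7/17) + 2 = 62/17.
For the defender: with q = P(Reinforce), equating North's and South's payoffs gives 10q − 4 = −7q + 9 ⇒ q = 13/17.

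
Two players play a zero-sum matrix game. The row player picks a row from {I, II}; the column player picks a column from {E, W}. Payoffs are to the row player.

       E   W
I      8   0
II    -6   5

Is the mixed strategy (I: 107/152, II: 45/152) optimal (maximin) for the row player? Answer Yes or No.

No

Against E this mix gives (107/152)·8 + (45/152)·(-6) = 293/76.
Against W this mix gives (107/152)·0 + (45/152)·5 = 225/152.
The column player will play W, holding the row player to 225/152. Shifting weight toward the row that does better against W would raise this floor (the equalizing mix achieves 40/19 against both W and E), so the proposed strategy is not optimal.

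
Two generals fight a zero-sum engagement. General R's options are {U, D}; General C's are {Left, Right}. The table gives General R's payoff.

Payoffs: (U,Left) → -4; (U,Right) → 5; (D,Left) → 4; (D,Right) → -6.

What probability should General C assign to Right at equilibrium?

Row minima: U → -4, D → -6; maximin = -4.
Column maxima: Left → 4, Right → 5; minimax = 4.
-4 ≠ 4, so there is no saddle point; optimal play is mixed.
Let General R play U with probability p. Expected payoff against Left: (-4)p + 4(1−p) = −8p + 4; against Right: 5p + (-6)(1−p) = 11p − 6.
Setting these equal: −8p + 4 = 11p − 6 ⇒ −19p = -10 ⇒ p = 10/19, and the value is (-8)·(10/19) + 4 = -4/19.
For General C: with q = P(Left), equating U's and D's payoffs gives −9q + 5 = 10q − 6 ⇒ q = 11/19.

8/19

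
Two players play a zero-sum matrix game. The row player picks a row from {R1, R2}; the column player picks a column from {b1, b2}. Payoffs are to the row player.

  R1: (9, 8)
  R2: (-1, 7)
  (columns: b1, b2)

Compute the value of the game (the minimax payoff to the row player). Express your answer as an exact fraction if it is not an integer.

Row minima: R1 → 8, R2 → -1; maximin = 8.
Column maxima: b1 → 9, b2 → 8; minimax = 8.
Since maximin = minimax = 8, there is a saddle point and the value is 8.

8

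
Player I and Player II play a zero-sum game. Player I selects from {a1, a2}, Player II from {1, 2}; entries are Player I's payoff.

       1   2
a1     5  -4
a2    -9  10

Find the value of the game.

1/2

Row minima: a1 → -4, a2 → -9; maximin = -4.
Column maxima: 1 → 5, 2 → 10; minimax = 5.
-4 ≠ 5, so there is no saddle point; optimal play is mixed.
Let Player I play a1 with probability p. Expected payoff against 1: 5p + (-9)(1−p) = 14p − 9; against 2: (-4)p + 10(1−p) = −14p + 10.
Setting these equal: 14p − 9 = −14p + 10 ⇒ 28p = 19 ⇒ p = 19/28, and the value is (14)·(19/28) − 9 = 1/2.
For Player II: with q = P(1), equating a1's and a2's payoffs gives 9q − 4 = −19q + 10 ⇒ q = 1/2.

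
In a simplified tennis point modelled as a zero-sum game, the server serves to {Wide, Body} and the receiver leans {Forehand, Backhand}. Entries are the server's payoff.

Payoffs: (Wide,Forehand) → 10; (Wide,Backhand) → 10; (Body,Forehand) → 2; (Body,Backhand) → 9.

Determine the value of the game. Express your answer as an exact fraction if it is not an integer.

Row minima: Wide → 10, Body → 2; maximin = 10.
Column maxima: Forehand → 10, Backhand → 10; minimax = 10.
Since maximin = minimax = 10, there is a saddle point and the value is 10.

10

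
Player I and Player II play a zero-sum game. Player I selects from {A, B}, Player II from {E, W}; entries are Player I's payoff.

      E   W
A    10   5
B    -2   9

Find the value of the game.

25/4

Row minima: A → 5, B → -2; maximin = 5.
Column maxima: E → 10, W → 9; minimax = 9.
5 ≠ 9, so there is no saddle point; optimal play is mixed.
Let Player I play A with probability p. Expected payoff against E: 10p + (-2)(1−p) = 12p − 2; against W: 5p + 9(1−p) = −4p + 9.
Setting these equal: 12p − 2 = −4p + 9 ⇒ 16p = 11 ⇒ p = 11/16, and the value is (12)·(11/16) − 2 = 25/4.
For Player II: with q = P(E), equating A's and B's payoffs gives 5q + 5 = −11q + 9 ⇒ q = 1/4.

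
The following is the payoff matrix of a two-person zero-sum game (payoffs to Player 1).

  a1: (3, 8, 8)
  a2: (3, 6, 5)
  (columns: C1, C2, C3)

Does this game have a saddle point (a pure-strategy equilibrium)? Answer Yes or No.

Yes

Row minima: a1 → 3, a2 → 3; maximin = 3.
Column maxima: C1 → 3, C2 → 8, C3 → 8; minimax = 3.
maximin = minimax = 3, so a saddle point exists.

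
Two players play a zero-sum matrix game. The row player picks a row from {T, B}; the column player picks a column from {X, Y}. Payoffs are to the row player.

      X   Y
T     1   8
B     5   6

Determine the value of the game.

5

Row minima: T → 1, B → 5; maximin = 5.
Column maxima: X → 5, Y → 8; minimax = 5.
Since maximin = minimax = 5, there is a saddle point and the value is 5.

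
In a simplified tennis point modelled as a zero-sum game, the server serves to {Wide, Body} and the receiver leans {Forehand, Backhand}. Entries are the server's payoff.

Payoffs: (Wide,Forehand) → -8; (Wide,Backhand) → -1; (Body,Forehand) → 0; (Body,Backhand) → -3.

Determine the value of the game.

-12/5

Row minima: Wide → -8, Body → -3; maximin = -3.
Column maxima: Forehand → 0, Backhand → -1; minimax = -1.
-3 ≠ -1, so there is no saddle point; optimal play is mixed.
Let the server play Wide with probability p. Expected payoff against Forehand: (-8)p + 0(1−p) = −8p; against Backhand: (-1)p + (-3)(1−p) = 2p − 3.
Setting these equal: −8p = 2p − 3 ⇒ −10p = -3 ⇒ p = 3/10, and the value is (-8)·(3/10) = -12/5.
For the receiver: with q = P(Forehand), equating Wide's and Body's payoffs gives −7q − 1 = 3q − 3 ⇒ q = 1/5.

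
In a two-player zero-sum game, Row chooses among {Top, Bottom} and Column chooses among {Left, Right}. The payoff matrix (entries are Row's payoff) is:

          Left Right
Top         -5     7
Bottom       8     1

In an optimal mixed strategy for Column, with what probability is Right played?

Row minima: Top → -5, Bottom → 1; maximin = 1.
Column maxima: Left → 8, Right → 7; minimax = 7.
1 ≠ 7, so there is no saddle point; optimal play is mixed.
Let Row play Top with probability p. Expected payoff against Left: (-5)p + 8(1−p) = −13p + 8; against Right: 7p + 1(1−p) = 6p + 1.
Setting these equal: −13p + 8 = 6p + 1 ⇒ −19p = -7 ⇒ p = 7/19, and the value is (-13)·(7/19) + 8 = 61/19.
For Column: with q = P(Left), equating Top's and Bottom's payoffs gives −12q + 7 = 7q + 1 ⇒ q = 6/19.

13/19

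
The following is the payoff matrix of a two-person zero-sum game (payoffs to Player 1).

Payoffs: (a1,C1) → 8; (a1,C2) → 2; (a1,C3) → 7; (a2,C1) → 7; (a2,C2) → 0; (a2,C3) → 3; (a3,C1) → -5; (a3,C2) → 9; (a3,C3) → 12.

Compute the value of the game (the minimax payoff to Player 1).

Row minima: a1 → 2, a2 → 0, a3 → -5; maximin = 2.
Column maxima: C1 → 8, C2 → 9, C3 → 12; minimax = 8.
2 ≠ 8, so there is no saddle point; optimal play is mixed.
a2 is strictly dominated by a1, so Player 1 never plays it.
C3 is strictly dominated by C2 (it gives Player 1 strictly more in every row), so Player 2 never plays it.
On the remaining 2×2 (a1, a3 vs C1, C2):
Let Player 1 play a1 with probability p. Expected payoff against C1: 8p + (-5)(1−p) = 13p − 5; against C2: 2p + 9(1−p) = −7p + 9.
Setting these equal: 13p − 5 = −7p + 9 ⇒ 20p = 14 ⇒ p = 7/10, and the value is (13)·(7/10) − 5 = 41/10.
For Player 2: with q = P(C1), equating a1's and a3's payoffs gives 6q + 2 = −14q + 9 ⇒ q = 7/20.

41/10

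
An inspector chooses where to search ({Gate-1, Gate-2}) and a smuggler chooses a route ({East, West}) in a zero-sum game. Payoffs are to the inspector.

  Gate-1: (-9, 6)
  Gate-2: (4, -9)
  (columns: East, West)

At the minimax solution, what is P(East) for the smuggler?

15/28

Row minima: Gate-1 → -9, Gate-2 → -9; maximin = -9.
Column maxima: East → 4, West → 6; minimax = 4.
-9 ≠ 4, so there is no saddle point; optimal play is mixed.
Let the inspector play Gate-1 with probability p. Expected payoff against East: (-9)p + 4(1−p) = −13p + 4; against West: 6p + (-9)(1−p) = 15p − 9.
Setting these equal: −13p + 4 = 15p − 9 ⇒ −28p = -13 ⇒ p = 13/28, and the value is (-13)·(13/28) + 4 = -57/28.
For the smuggler: with q = P(East), equating Gate-1's and Gate-2's payoffs gives −15q + 6 = 13q − 9 ⇒ q = 15/28.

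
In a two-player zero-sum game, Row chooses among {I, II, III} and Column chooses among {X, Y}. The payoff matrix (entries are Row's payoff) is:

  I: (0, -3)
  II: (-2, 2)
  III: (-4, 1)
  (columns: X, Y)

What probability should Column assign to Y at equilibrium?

2/7

Row minima: I → -3, II → -2, III → -4; maximin = -2.
Column maxima: X → 0, Y → 2; minimax = 0.
-2 ≠ 0, so there is no saddle point; optimal play is mixed.
III is strictly dominated by II, so Row never plays it.
On the remaining 2×2 (I, II vs X, Y):
Let Row play I with probability p. Expected payoff against X: 0p + (-2)(1−p) = 2p − 2; against Y: (-3)p + 2(1−p) = −5p + 2.
Setting these equal: 2p − 2 = −5p + 2 ⇒ 7p = 4 ⇒ p = 4/7, and the value is (2)·(4/7) − 2 = -6/7.
For Column: with q = P(X), equating I's and II's payoffs gives 3q − 3 = −4q + 2 ⇒ q = 5/7.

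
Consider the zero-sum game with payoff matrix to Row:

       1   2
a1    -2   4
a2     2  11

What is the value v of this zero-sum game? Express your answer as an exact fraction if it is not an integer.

Row minima: a1 → -2, a2 → 2; maximin = 2.
Column maxima: 1 → 2, 2 → 11; minimax = 2.
Since maximin = minimax = 2, there is a saddle point and the value is 2.

2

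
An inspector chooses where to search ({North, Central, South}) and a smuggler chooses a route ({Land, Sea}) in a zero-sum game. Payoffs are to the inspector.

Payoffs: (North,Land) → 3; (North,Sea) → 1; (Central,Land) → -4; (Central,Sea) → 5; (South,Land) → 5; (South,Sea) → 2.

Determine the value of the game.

11/4

Row minima: North → 1, Central → -4, South → 2; maximin = 2.
Column maxima: Land → 5, Sea → 5; minimax = 5.
2 ≠ 5, so there is no saddle point; optimal play is mixed.
North is strictly dominated by South, so the inspector never plays it.
On the remaining 2×2 (Central, South vs Land, Sea):
Let the inspector play Central with probability p. Expected payoff against Land: (-4)p + 5(1−p) = −9p + 5; against Sea: 5p + 2(1−p) = 3p + 2.
Setting these equal: −9p + 5 = 3p + 2 ⇒ −12p = -3 ⇒ p = 1/4, and the value is (-9)·(1/4) + 5 = 11/4.
For the smuggler: with q = P(Land), equating Central's and South's payoffs gives −9q + 5 = 3q + 2 ⇒ q = 1/4.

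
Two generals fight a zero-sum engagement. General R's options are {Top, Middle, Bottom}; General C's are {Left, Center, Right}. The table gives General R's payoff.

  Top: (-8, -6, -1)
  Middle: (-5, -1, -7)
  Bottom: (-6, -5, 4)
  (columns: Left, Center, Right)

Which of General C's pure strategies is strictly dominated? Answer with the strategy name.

Left holds General R's payoff strictly below Center in every row: -8 < -6, -5 < -1, -6 < -5.
So Center is strictly dominated for General C.

Center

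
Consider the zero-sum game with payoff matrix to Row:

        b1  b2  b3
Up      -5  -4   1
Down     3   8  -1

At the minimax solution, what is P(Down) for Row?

Row minima: Up → -5, Down → -1; maximin = -1.
Column maxima: b1 → 3, b2 → 8, b3 → 1; minimax = 1.
-1 ≠ 1, so there is no saddle point; optimal play is mixed.
b2 is strictly dominated by b1 (it gives Row strictly more in every row), so Column never plays it.
On the remaining 2×2 (Up, Down vs b1, b3):
Let Row play Up with probability p. Expected payoff against b1: (-5)p + 3(1−p) = −8p + 3; against b3: 1p + (-1)(1−p) = 2p − 1.
Setting these equal: −8p + 3 = 2p − 1 ⇒ −10p = -4 ⇒ p = 2/5, and the value is (-8)·(2/5) + 3 = -1/5.
For Column: with q = P(b1), equating Up's and Down's payoffs gives −6q + 1 = 4q − 1 ⇒ q = 1/5.

3/5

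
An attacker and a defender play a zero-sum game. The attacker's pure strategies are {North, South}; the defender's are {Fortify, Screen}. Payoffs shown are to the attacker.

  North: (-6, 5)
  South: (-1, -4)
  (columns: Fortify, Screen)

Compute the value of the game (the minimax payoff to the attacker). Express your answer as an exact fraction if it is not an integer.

-29/14

Row minima: North → -6, South → -4; maximin = -4.
Column maxima: Fortify → -1, Screen → 5; minimax = -1.
-4 ≠ -1, so there is no saddle point; optimal play is mixed.
Let the attacker play North with probability p. Expected payoff against Fortify: (-6)p + (-1)(1−p) = −5p − 1; against Screen: 5p + (-4)(1−p) = 9p − 4.
Setting these equal: −5p − 1 = 9p − 4 ⇒ −14p = -3 ⇒ p = 3/14, and the value is (-5)·(3/14) − 1 = -29/14.
For the defender: with q = P(Fortify), equating North's and South's payoffs gives −11q + 5 = 3q − 4 ⇒ q = 9/14.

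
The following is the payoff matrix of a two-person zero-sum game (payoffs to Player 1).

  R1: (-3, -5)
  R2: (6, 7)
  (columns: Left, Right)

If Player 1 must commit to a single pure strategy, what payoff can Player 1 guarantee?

6

Row minima: R1 → -5, R2 → 6.
The best of these is 6.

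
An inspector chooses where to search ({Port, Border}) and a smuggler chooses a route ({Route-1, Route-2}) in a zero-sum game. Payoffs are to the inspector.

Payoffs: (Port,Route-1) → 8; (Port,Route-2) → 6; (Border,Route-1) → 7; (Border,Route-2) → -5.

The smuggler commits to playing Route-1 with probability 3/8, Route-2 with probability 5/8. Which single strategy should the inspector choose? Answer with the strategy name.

Expected payoff of Port: (3/8)·8 + (5/8)·6 = 27/4.
Expected payoff of Border: (3/8)·7 + (5/8)·(-5) = -1/2.
The largest is 27/4, so the inspector's best response is Port.

Port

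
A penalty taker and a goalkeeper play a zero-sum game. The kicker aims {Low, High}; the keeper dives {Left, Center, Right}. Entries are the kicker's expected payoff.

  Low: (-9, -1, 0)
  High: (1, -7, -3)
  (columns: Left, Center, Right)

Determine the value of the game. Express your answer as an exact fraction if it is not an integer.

Row minima: Low → -9, High → -7; maximin = -7.
Column maxima: Left → 1, Center → -1, Right → 0; minimax = -1.
-7 ≠ -1, so there is no saddle point; optimal play is mixed.
Right is strictly dominated by Center (it gives the kicker strictly more in every row), so the keeper never plays it.
On the remaining 2×2 (Low, High vs Left, Center):
Let the kicker play Low with probability p. Expected payoff against Left: (-9)p + 1(1−p) = −10p + 1; against Center: (-1)p + (-7)(1−p) = 6p − 7.
Setting these equal: −10p + 1 = 6p − 7 ⇒ −16p = -8 ⇒ p = 1/2, and the value is (-10)·(1/2) + 1 = -4.
For the keeper: with q = P(Left), equating Low's and High's payoffs gives −8q − 1 = 8q − 7 ⇒ q = 3/8.

-4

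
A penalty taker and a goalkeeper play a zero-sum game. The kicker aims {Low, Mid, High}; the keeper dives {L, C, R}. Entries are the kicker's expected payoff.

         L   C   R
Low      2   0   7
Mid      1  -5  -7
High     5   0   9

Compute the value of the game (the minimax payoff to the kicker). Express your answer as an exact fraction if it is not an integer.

Row minima: Low → 0, Mid → -7, High → 0; maximin = 0.
Column maxima: L → 5, C → 0, R → 9; minimax = 0.
Since maximin = minimax = 0, there is a saddle point and the value is 0.

0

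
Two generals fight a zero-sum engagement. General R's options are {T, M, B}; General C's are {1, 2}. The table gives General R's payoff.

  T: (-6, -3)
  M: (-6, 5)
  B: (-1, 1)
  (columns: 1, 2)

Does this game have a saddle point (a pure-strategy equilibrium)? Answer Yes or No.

Yes

Row minima: T → -6, M → -6, B → -1; maximin = -1.
Column maxima: 1 → -1, 2 → 5; minimax = -1.
maximin = minimax = -1, so a saddle point exists.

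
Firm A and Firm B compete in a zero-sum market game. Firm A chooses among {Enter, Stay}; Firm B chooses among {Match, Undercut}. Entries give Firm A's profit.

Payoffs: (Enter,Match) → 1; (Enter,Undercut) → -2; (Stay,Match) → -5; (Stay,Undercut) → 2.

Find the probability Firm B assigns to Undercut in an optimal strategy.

3/5

Row minima: Enter → -2, Stay → -5; maximin = -2.
Column maxima: Match → 1, Undercut → 2; minimax = 1.
-2 ≠ 1, so there is no saddle point; optimal play is mixed.
Let Firm A play Enter with probability p. Expected payoff against Match: 1p + (-5)(1−p) = 6p − 5; against Undercut: (-2)p + 2(1−p) = −4p + 2.
Setting these equal: 6p − 5 = −4p + 2 ⇒ 10p = 7 ⇒ p = 7/10, and the value is (6)·(7/10) − 5 = -4/5.
For Firm B: with q = P(Match), equating Enter's and Stay's payoffs gives 3q − 2 = −7q + 2 ⇒ q = 2/5.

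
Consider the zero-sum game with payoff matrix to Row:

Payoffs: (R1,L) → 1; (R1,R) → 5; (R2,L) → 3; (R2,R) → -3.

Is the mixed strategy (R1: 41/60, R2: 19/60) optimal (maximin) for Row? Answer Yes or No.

No

Against L this mix gives (41/60)·1 + (19/60)·3 = 49/30.
Against R this mix gives (41/60)·5 + (19/60)·(-3) = 37/15.
Column will play L, holding Row to 49/30. Shifting weight toward the row that does better against L would raise this floor (the equalizing mix achieves 9/5 against both L and R), so the proposed strategy is not optimal.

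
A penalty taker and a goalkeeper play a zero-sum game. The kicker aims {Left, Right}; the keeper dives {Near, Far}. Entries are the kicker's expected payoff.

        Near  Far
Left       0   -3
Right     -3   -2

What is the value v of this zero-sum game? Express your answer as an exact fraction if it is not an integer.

-9/4

Row minima: Left → -3, Right → -3; maximin = -3.
Column maxima: Near → 0, Far → -2; minimax = -2.
-3 ≠ -2, so there is no saddle point; optimal play is mixed.
Let the kicker play Left with probability p. Expected payoff against Near: 0p + (-3)(1−p) = 3p − 3; against Far: (-3)p + (-2)(1−p) = −p − 2.
Setting these equal: 3p − 3 = −p − 2 ⇒ 4p = 1 ⇒ p = 1/4, and the value is (3)·(1/4) − 3 = -9/4.
For the keeper: with q = P(Near), equating Left's and Right's payoffs gives 3q − 3 = −q − 2 ⇒ q = 1/4.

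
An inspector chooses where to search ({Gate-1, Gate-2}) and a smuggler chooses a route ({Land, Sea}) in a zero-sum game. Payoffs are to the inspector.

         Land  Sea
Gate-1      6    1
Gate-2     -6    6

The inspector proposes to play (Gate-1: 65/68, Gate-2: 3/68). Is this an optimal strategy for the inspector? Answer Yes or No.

No

Against Land this mix gives (65/68)·6 + (3/68)·(-6) = 93/17.
Against Sea this mix gives (65/68)·1 + (3/68)·6 = 83/68.
The smuggler will play Sea, holding the inspector to 83/68. Shifting weight toward the row that does better against Sea would raise this floor (the equalizing mix achieves 42/17 against both Sea and Land), so the proposed strategy is not optimal.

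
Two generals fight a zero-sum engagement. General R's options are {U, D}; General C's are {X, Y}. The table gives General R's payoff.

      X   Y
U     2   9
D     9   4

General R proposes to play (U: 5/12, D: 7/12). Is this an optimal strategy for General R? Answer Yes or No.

Yes

Against X this mix gives (5/12)·2 + (7/12)·9 = 73/12.
Against Y this mix gives (5/12)·9 + (7/12)·4 = 73/12.
All of General C's active replies (X, Y) yield 73/12, and no column does worse for General R. The mix makes General C indifferent and guarantees 73/12, so it is optimal.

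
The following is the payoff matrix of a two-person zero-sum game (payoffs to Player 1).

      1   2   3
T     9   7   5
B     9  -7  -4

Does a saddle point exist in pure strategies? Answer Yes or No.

Row minima: T → 5, B → -7; maximin = 5.
Column maxima: 1 → 9, 2 → 7, 3 → 5; minimax = 5.
maximin = minimax = 5, so a saddle point exists.

Yes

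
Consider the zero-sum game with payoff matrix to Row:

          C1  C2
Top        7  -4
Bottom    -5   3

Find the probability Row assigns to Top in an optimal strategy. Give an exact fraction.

Row minima: Top → -4, Bottom → -5; maximin = -4.
Column maxima: C1 → 7, C2 → 3; minimax = 3.
-4 ≠ 3, so there is no saddle point; optimal play is mixed.
Let Row play Top with probability p. Expected payoff against C1: 7p + (-5)(1−p) = 12p − 5; against C2: (-4)p + 3(1−p) = −7p + 3.
Setting these equal: 12p − 5 = −7p + 3 ⇒ 19p = 8 ⇒ p = 8/19, and the value is (12)·(8/19) − 5 = 1/19.
For Column: with q = P(C1), equating Top's and Bottom's payoffs gives 11q − 4 = −8q + 3 ⇒ q = 7/19.

8/19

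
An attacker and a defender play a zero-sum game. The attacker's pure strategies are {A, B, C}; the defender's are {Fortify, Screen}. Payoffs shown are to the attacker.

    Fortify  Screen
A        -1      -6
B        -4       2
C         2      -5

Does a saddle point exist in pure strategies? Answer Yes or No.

No

Row minima: A → -6, B → -4, C → -5; maximin = -4.
Column maxima: Fortify → 2, Screen → 2; minimax = 2.
-4 ≠ 2, so no pure-strategy equilibrium exists.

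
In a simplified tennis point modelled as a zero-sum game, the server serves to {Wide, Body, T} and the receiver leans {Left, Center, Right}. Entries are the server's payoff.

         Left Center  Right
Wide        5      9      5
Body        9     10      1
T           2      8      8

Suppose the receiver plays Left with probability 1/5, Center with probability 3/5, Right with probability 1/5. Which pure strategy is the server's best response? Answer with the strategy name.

Body

Expected payoff of Wide: (1/5)·5 + (3/5)·9 + (1/5)·5 = 37/5.
Expected payoff of Body: (1/5)·9 + (3/5)·10 + (1/5)·1 = 8.
Expected payoff of T: (1/5)·2 + (3/5)·8 + (1/5)·8 = 34/5.
The largest is 8, so the server's best response is Body.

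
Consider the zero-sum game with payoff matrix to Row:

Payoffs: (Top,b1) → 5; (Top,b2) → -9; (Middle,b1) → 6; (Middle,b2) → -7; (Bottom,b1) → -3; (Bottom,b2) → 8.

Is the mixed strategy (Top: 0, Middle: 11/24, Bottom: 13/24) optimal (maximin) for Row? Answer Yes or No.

Against b1 this mix gives (11/24)·6 + (13/24)·(-3) = 9/8.
Against b2 this mix gives (11/24)·(-7) + (13/24)·8 = 9/8.
All of Column's active replies (b1, b2) yield 9/8, and no column does worse for Row. The mix makes Column indifferent and guarantees 9/8, so it is optimal.

Yes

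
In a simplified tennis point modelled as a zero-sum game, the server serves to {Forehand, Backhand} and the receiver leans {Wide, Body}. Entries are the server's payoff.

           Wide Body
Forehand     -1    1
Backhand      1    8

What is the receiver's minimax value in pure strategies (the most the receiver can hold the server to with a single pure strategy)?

Column maxima: Wide → 1, Body → 8.
The smallest of these is 1.

1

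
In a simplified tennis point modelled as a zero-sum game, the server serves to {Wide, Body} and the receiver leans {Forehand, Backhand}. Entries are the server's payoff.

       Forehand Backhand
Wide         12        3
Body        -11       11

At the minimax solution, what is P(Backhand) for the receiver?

23/31

Row minima: Wide → 3, Body → -11; maximin = 3.
Column maxima: Forehand → 12, Backhand → 11; minimax = 11.
3 ≠ 11, so there is no saddle point; optimal play is mixed.
Let the server play Wide with probability p. Expected payoff against Forehand: 12p + (-11)(1−p) = 23p − 11; against Backhand: 3p + 11(1−p) = −8p + 11.
Setting these equal: 23p − 11 = −8p + 11 ⇒ 31p = 22 ⇒ p = 22/31, and the value is (23)·(22/31) − 11 = 165/31.
For the receiver: with q = P(Forehand), equating Wide's and Body's payoffs gives 9q + 3 = −22q + 11 ⇒ q = 8/31.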